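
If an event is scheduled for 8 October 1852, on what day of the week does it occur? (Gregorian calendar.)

January 1, 1852 is a Thursday.
Jan 1, 1852 → Feb 1, 1852: 31 days (January has 31).
Feb 1, 1852 → Mar 1, 1852: 29 days (February has 29).
Mar 1, 1852 → Apr 1, 1852: 31 days (March has 31).
Apr 1, 1852 → May 1, 1852: 30 days (April has 30).
May 1, 1852 → Jun 1, 1852: 31 days (May has 31).
Jun 1, 1852 → Jul 1, 1852: 30 days (June has 30).
Jul 1, 1852 → Aug 1, 1852: 31 days (July has 31).
Aug 1, 1852 → Sep 1, 1852: 31 days (August has 31).
Sep 1, 1852 → Oct 1, 1852: 30 days (September has 30).
Oct 1, 1852 → Oct 8, 1852: 7 days.
Total: 281 days.
281 mod 7 = 1, so Thursday + 1 = Friday.

Friday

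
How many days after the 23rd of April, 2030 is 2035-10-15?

2001

Apr 23, 2030 → Apr 23, 2031: 365 days.
Apr 23, 2031 → Apr 23, 2032: 366 days (Feb 29, 2032 is in that span).
Apr 23, 2032 → Apr 23, 2033: 365 days.
Apr 23, 2033 → Apr 23, 2034: 365 days.
Apr 23, 2034 → Apr 23, 2035: 365 days.
Apr 23, 2035 → May 23, 2035: 30 days (April has 30).
May 23, 2035 → Jun 23, 2035: 31 days (May has 31).
Jun 23, 2035 → Jul 23, 2035: 30 days (June has 30).
Jul 23, 2035 → Aug 23, 2035: 31 days (July has 31).
Aug 23, 2035 → Sep 23, 2035: 31 days (August has 31).
Sep 23, 2035 → Oct 15, 2035: 22 days.
Total: 2001 days.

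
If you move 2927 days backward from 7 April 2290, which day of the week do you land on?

Sunday

First find the weekday of Apr 7, 2290. Doomsday rule: the anchor day for the 2200s is Friday. For year 90: 90÷12 = 7 r 6, and 6÷4 = 1, so 7+6+1 = 14.
Friday + 14 ≡ Friday — that's 2290's doomsday.
In April the doomsday date is Apr 4.
Apr 7 is 3 days after Apr 4; 3 mod 7 = 3, so Friday + 3 = Monday.
2927 mod 7 = 1, so 2927 days before a Monday is Monday − 1 = Sunday.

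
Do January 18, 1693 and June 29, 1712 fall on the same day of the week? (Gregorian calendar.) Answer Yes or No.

From Jan 18, 1693 to Jun 29, 1712 is 7101 days.
7101 mod 7 = 3, so they are different weekdays.
(Jan 18, 1693 is a Sunday; Jun 29, 1712 is a Wednesday.)

No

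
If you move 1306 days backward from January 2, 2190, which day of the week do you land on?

First find the weekday of Jan 2, 2190. Doomsday rule: the anchor day for the 2100s is Sunday. For year 90: 90÷12 = 7 r 6, and 6÷4 = 1, so 7+6+1 = 14.
Sunday + 14 ≡ Sunday — that's 2190's doomsday.
In January the doomsday date is Jan 3 (2190 is not a leap year).
Jan 2 is 1 day before Jan 3; 1 mod 7 = 1, so Sunday − 1 = Saturday.
1306 mod 7 = 4, so 1306 days before a Saturday is Saturday − 4 = Tuesday.

Tuesday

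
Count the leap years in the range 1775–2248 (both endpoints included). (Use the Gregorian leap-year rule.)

115

Multiples of 4 in [1775,2248]: 119.
Of those, multiples of 100: 5 (not leap unless ÷400).
Multiples of 400: 1.
Leap years = 119 − 5 + 1 = 115.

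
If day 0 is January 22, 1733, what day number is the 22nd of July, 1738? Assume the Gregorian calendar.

2007

Jan 22, 1733 → Jan 22, 1734: 365 days.
Jan 22, 1734 → Jan 22, 1735: 365 days.
Jan 22, 1735 → Jan 22, 1736: 365 days.
Jan 22, 1736 → Jan 22, 1737: 366 days (Feb 29, 1736 is in that span).
Jan 22, 1737 → Jan 22, 1738: 365 days.
Jan 22, 1738 → Feb 22, 1738: 31 days (January has 31).
Feb 22, 1738 → Mar 22, 1738: 28 days (February has 28).
Mar 22, 1738 → Apr 22, 1738: 31 days (March has 31).
Apr 22, 1738 → May 22, 1738: 30 days (April has 30).
May 22, 1738 → Jun 22, 1738: 31 days (May has 31).
Jun 22, 1738 → Jul 22, 1738: 30 days.
Total: 2007 days.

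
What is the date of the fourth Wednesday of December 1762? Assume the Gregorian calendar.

December 1, 1762 is a Wednesday.
The first Wednesday is therefore December 1 (same day).
The fourth Wednesday is 1 + 3×7 = December 22.

December 22, 1762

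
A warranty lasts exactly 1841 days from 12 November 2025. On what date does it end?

November 27, 2030

+365 (one year) → Nov 12, 2026 (1476 left).
+365 (one year) → Nov 12, 2027 (1111 left).
+366 (one year; includes Feb 29, 2028) → Nov 12, 2028 (745 left).
+365 (one year) → Nov 12, 2029 (380 left).
Nov has 30 days: +19 → Dec 1, 2029 (361 left).
Dec has 31 days: +31 → Jan 1, 2030 (330 left).
Jan has 31 days: +31 → Feb 1, 2030 (299 left).
Feb has 28 days: +28 → Mar 1, 2030 (271 left).
Mar has 31 days: +31 → Apr 1, 2030 (240 left).
Apr has 30 days: +30 → May 1, 2030 (210 left).
May has 31 days: +31 → Jun 1, 2030 (179 left).
Jun has 30 days: +30 → Jul 1, 2030 (149 left).
Jul has 31 days: +31 → Aug 1, 2030 (118 left).
Aug has 31 days: +31 → Sep 1, 2030 (87 left).
Sep has 30 days: +30 → Oct 1, 2030 (57 left).
Oct has 31 days: +31 → Nov 1, 2030 (26 left).
+26 → Nov 27, 2030.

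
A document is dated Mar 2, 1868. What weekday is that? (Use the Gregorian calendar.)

Monday

Doomsday rule: the anchor day for the 1800s is Friday. For year 68: 68÷12 = 5 r 8, and 8÷4 = 2, so 5+8+2 = 15.
Friday + 15 ≡ Saturday — that's 1868's doomsday.
In March the doomsday date is Mar 14.
Mar 2 is 12 days before Mar 14; 12 mod 7 = 5, so Saturday − 5 = Monday.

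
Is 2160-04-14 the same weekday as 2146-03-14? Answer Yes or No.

Yes

From Mar 14, 2146 to Apr 14, 2160 is 5145 days.
5145 mod 7 = 0, so they are the same weekday.
(Mar 14, 2146 is a Monday; Apr 14, 2160 is a Monday.)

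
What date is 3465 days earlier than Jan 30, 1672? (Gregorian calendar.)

−365 (one year) → Jan 30, 1671 (3100 left).
−365 (one year) → Jan 30, 1670 (2735 left).
−365 (one year) → Jan 30, 1669 (2370 left).
−366 (one year; includes Feb 29, 1668) → Jan 30, 1668 (2004 left).
−365 (one year) → Jan 30, 1667 (1639 left).
−365 (one year) → Jan 30, 1666 (1274 left).
−365 (one year) → Jan 30, 1665 (909 left).
−366 (one year; includes Feb 29, 1664) → Jan 30, 1664 (543 left).
−365 (one year) → Jan 30, 1663 (178 left).
−30 → Dec 31, 1662 (end of Dec, 31 days; 148 left).
−31 → Nov 30, 1662 (end of Nov, 30 days; 117 left).
−30 → Oct 31, 1662 (end of Oct, 31 days; 87 left).
−31 → Sep 30, 1662 (end of Sep, 30 days; 56 left).
−30 → Aug 31, 1662 (end of Aug, 31 days; 26 left).
−26 → Aug 5, 1662.

August 5, 1662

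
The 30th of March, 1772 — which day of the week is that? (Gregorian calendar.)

Monday

Doomsday rule: the anchor day for the 1700s is Sunday. For year 72: 72÷12 = 6 r 0, and 0÷4 = 0, so 6+0+0 = 6.
Sunday + 6 ≡ Saturday — that's 1772's doomsday.
In March the doomsday date is Mar 14.
Mar 30 is 16 days after Mar 14; 16 mod 7 = 2, so Saturday + 2 = Monday.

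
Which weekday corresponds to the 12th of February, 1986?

January 1, 1986 is a Wednesday.
Jan 1, 1986 → Feb 1, 1986: 31 days (January has 31).
Feb 1, 1986 → Feb 12, 1986: 11 days.
Total: 42 days.
42 mod 7 = 0, so Wednesday + 0 = Wednesday.

Wednesday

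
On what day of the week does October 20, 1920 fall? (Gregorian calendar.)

January 1, 1920 is a Thursday.
Jan 1, 1920 → Feb 1, 1920: 31 days (January has 31).
Feb 1, 1920 → Mar 1, 1920: 29 days (February has 29).
Mar 1, 1920 → Apr 1, 1920: 31 days (March has 31).
Apr 1, 1920 → May 1, 1920: 30 days (April has 30).
May 1, 1920 → Jun 1, 1920: 31 days (May has 31).
Jun 1, 1920 → Jul 1, 1920: 30 days (June has 30).
Jul 1, 1920 → Aug 1, 1920: 31 days (July has 31).
Aug 1, 1920 → Sep 1, 1920: 31 days (August has 31).
Sep 1, 1920 → Oct 1, 1920: 30 days (September has 30).
Oct 1, 1920 → Oct 20, 1920: 19 days.
Total: 293 days.
293 mod 7 = 6, so Thursday + 6 = Wednesday.

Wednesday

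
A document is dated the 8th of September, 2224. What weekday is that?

Wednesday

Doomsday rule: the anchor day for the 2200s is Friday. For year 24: 24÷12 = 2 r 0, and 0÷4 = 0, so 2+0+0 = 2.
Friday + 2 ≡ Sunday — that's 2224's doomsday.
In September the doomsday date is Sep 5.
Sep 8 is 3 days after Sep 5; 3 mod 7 = 3, so Sunday + 3 = Wednesday.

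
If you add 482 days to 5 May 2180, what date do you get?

August 30, 2181

+365 (one year) → May 5, 2181 (117 left).
May has 31 days: +27 → Jun 1, 2181 (90 left).
Jun has 30 days: +30 → Jul 1, 2181 (60 left).
Jul has 31 days: +31 → Aug 1, 2181 (29 left).
+29 → Aug 30, 2181.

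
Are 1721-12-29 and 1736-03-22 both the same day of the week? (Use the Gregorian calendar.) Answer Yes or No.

No

From Dec 29, 1721 to Mar 22, 1736 is 5197 days.
5197 mod 7 = 3, so they are different weekdays.
(Dec 29, 1721 is a Monday; Mar 22, 1736 is a Thursday.)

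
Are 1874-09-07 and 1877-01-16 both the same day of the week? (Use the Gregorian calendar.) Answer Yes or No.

No

From Sep 7, 1874 to Jan 16, 1877 is 862 days.
862 mod 7 = 1, so they are different weekdays.
(Sep 7, 1874 is a Monday; Jan 16, 1877 is a Tuesday.)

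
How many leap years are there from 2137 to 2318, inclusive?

Multiples of 4 in [2137,2318]: 45.
Of those, multiples of 100: 2 (not leap unless ÷400).
Multiples of 400: 0.
Leap years = 45 − 2 + 0 = 43.

43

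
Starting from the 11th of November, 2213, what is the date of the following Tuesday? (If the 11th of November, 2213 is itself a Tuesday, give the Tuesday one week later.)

November 16, 2213

Nov 11, 2213 is a Thursday.
From Thursday to the next Tuesday is 5 days.
Nov 11, 2213 + 5 = Nov 16, 2213.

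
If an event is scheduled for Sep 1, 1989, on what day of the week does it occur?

Friday

January 1, 1989 is a Sunday.
Jan 1, 1989 → Feb 1, 1989: 31 days (January has 31).
Feb 1, 1989 → Mar 1, 1989: 28 days (February has 28).
Mar 1, 1989 → Apr 1, 1989: 31 days (March has 31).
Apr 1, 1989 → May 1, 1989: 30 days (April has 30).
May 1, 1989 → Jun 1, 1989: 31 days (May has 31).
Jun 1, 1989 → Jul 1, 1989: 30 days (June has 30).
Jul 1, 1989 → Aug 1, 1989: 31 days (July has 31).
Aug 1, 1989 → Sep 1, 1989: 31 days.
Total: 243 days.
243 mod 7 = 5, so Sunday + 5 = Friday.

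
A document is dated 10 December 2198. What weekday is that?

January 1, 2198 is a Monday.
Jan 1, 2198 → Feb 1, 2198: 31 days (January has 31).
Feb 1, 2198 → Mar 1, 2198: 28 days (February has 28).
Mar 1, 2198 → Apr 1, 2198: 31 days (March has 31).
Apr 1, 2198 → May 1, 2198: 30 days (April has 30).
May 1, 2198 → Jun 1, 2198: 31 days (May has 31).
Jun 1, 2198 → Jul 1, 2198: 30 days (June has 30).
Jul 1, 2198 → Aug 1, 2198: 31 days (July has 31).
Aug 1, 2198 → Sep 1, 2198: 31 days (August has 31).
Sep 1, 2198 → Oct 1, 2198: 30 days (September has 30).
Oct 1, 2198 → Nov 1, 2198: 31 days (October has 31).
Nov 1, 2198 → Dec 1, 2198: 30 days (November has 30).
Dec 1, 2198 → Dec 10, 2198: 9 days.
Total: 343 days.
343 mod 7 = 0, so Monday + 0 = Monday.

Monday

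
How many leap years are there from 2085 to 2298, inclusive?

Multiples of 4 in [2085,2298]: 53.
Of those, multiples of 100: 2 (not leap unless ÷400).
Multiples of 400: 0.
Leap years = 53 − 2 + 0 = 51.

51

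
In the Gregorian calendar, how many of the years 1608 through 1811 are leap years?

49

Multiples of 4 in [1608,1811]: 51.
Of those, multiples of 100: 2 (not leap unless ÷400).
Multiples of 400: 0.
Leap years = 51 − 2 + 0 = 49.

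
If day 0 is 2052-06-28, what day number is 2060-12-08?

Jun 28, 2052 → Jun 28, 2053: 365 days.
Jun 28, 2053 → Jun 28, 2054: 365 days.
Jun 28, 2054 → Jun 28, 2055: 365 days.
Jun 28, 2055 → Jun 28, 2056: 366 days (Feb 29, 2056 is in that span).
Jun 28, 2056 → Jun 28, 2057: 365 days.
Jun 28, 2057 → Jun 28, 2058: 365 days.
Jun 28, 2058 → Jun 28, 2059: 365 days.
Jun 28, 2059 → Jun 28, 2060: 366 days (Feb 29, 2060 is in that span).
Jun 28, 2060 → Jul 28, 2060: 30 days (June has 30).
Jul 28, 2060 → Aug 28, 2060: 31 days (July has 31).
Aug 28, 2060 → Sep 28, 2060: 31 days (August has 31).
Sep 28, 2060 → Oct 28, 2060: 30 days (September has 30).
Oct 28, 2060 → Nov 28, 2060: 31 days (October has 31).
Nov 28, 2060 → Dec 8, 2060: 10 days.
Total: 3085 days.

3085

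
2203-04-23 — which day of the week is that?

Doomsday rule: the anchor day for the 2200s is Friday. For year 03: 3÷12 = 0 r 3, and 3÷4 = 0, so 0+3+0 = 3.
Friday + 3 ≡ Monday — that's 2203's doomsday.
In April the doomsday date is Apr 4.
Apr 23 is 19 days after Apr 4; 19 mod 7 = 5, so Monday + 5 = Saturday.

Saturday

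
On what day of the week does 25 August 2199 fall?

Sunday

Doomsday rule: the anchor day for the 2100s is Sunday. For year 99: 99÷12 = 8 r 3, and 3÷4 = 0, so 8+3+0 = 11.
Sunday + 11 ≡ Thursday — that's 2199's doomsday.
In August the doomsday date is Aug 8.
Aug 25 is 17 days after Aug 8; 17 mod 7 = 3, so Thursday + 3 = Sunday.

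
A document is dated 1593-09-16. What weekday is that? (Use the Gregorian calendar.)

Thursday

Doomsday rule: the anchor day for the 1500s is Wednesday. For year 93: 93÷12 = 7 r 9, and 9÷4 = 2, so 7+9+2 = 18.
Wednesday + 18 ≡ Sunday — that's 1593's doomsday.
In September the doomsday date is Sep 5.
Sep 16 is 11 days after Sep 5; 11 mod 7 = 4, so Sunday + 4 = Thursday.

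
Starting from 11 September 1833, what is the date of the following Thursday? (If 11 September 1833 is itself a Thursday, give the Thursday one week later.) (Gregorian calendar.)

September 12, 1833

Sep 11, 1833 is a Wednesday.
From Wednesday to the next Thursday is 1 day.
Sep 11, 1833 + 1 = Sep 12, 1833.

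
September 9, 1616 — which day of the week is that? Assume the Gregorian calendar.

Friday

Doomsday rule: the anchor day for the 1600s is Tuesday. For year 16: 16÷12 = 1 r 4, and 4÷4 = 1, so 1+4+1 = 6.
Tuesday + 6 ≡ Monday — that's 1616's doomsday.
In September the doomsday date is Sep 5.
Sep 9 is 4 days after Sep 5; 4 mod 7 = 4, so Monday + 4 = Friday.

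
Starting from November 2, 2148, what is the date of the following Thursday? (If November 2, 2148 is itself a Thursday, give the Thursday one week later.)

November 7, 2148

Nov 2, 2148 is a Saturday.
From Saturday to the next Thursday is 5 days.
Nov 2, 2148 + 5 = Nov 7, 2148.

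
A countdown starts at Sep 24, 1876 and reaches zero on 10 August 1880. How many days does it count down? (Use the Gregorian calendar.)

Sep 24, 1876 → Sep 24, 1877: 365 days.
Sep 24, 1877 → Sep 24, 1878: 365 days.
Sep 24, 1878 → Sep 24, 1879: 365 days.
Sep 24, 1879 → Oct 24, 1879: 30 days (September has 30).
Oct 24, 1879 → Nov 24, 1879: 31 days (October has 31).
Nov 24, 1879 → Dec 24, 1879: 30 days (November has 30).
Dec 24, 1879 → Jan 24, 1880: 31 days (December has 31).
Jan 24, 1880 → Feb 24, 1880: 31 days (January has 31).
Feb 24, 1880 → Mar 24, 1880: 29 days (February has 29).
Mar 24, 1880 → Apr 24, 1880: 31 days (March has 31).
Apr 24, 1880 → May 24, 1880: 30 days (April has 30).
May 24, 1880 → Jun 24, 1880: 31 days (May has 31).
Jun 24, 1880 → Jul 24, 1880: 30 days (June has 30).
Jul 24, 1880 → Aug 10, 1880: 17 days.
Total: 1416 days.

1416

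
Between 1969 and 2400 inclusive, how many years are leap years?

Multiples of 4 in [1969,2400]: 108.
Of those, multiples of 100: 5 (not leap unless ÷400).
Multiples of 400: 2.
Leap years = 108 − 5 + 2 = 105.

105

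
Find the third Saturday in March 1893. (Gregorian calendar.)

March 1, 1893 is a Wednesday.
The first Saturday is therefore March 4 (3 days later).
The third Saturday is 4 + 2×7 = March 18.

March 18, 1893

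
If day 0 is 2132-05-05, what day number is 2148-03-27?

May 5, 2132 → May 5, 2133: 365 days.
May 5, 2133 → May 5, 2134: 365 days.
May 5, 2134 → May 5, 2135: 365 days.
May 5, 2135 → May 5, 2136: 366 days (Feb 29, 2136 is in that span).
May 5, 2136 → May 5, 2137: 365 days.
May 5, 2137 → May 5, 2138: 365 days.
May 5, 2138 → May 5, 2139: 365 days.
May 5, 2139 → May 5, 2140: 366 days (Feb 29, 2140 is in that span).
May 5, 2140 → May 5, 2141: 365 days.
May 5, 2141 → May 5, 2142: 365 days.
May 5, 2142 → May 5, 2143: 365 days.
May 5, 2143 → May 5, 2144: 366 days (Feb 29, 2144 is in that span).
May 5, 2144 → May 5, 2145: 365 days.
May 5, 2145 → May 5, 2146: 365 days.
May 5, 2146 → May 5, 2147: 365 days.
May 5, 2147 → Jun 5, 2147: 31 days (May has 31).
Jun 5, 2147 → Jul 5, 2147: 30 days (June has 30).
Jul 5, 2147 → Aug 5, 2147: 31 days (July has 31).
Aug 5, 2147 → Sep 5, 2147: 31 days (August has 31).
Sep 5, 2147 → Oct 5, 2147: 30 days (September has 30).
Oct 5, 2147 → Nov 5, 2147: 31 days (October has 31).
Nov 5, 2147 → Dec 5, 2147: 30 days (November has 30).
Dec 5, 2147 → Jan 5, 2148: 31 days (December has 31).
Jan 5, 2148 → Feb 5, 2148: 31 days (January has 31).
Feb 5, 2148 → Mar 5, 2148: 29 days (February has 29).
Mar 5, 2148 → Mar 27, 2148: 22 days.
Total: 5805 days.

5805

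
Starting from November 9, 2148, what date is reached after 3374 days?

+365 (one year) → Nov 9, 2149 (3009 left).
+365 (one year) → Nov 9, 2150 (2644 left).
+365 (one year) → Nov 9, 2151 (2279 left).
+366 (one year; includes Feb 29, 2152) → Nov 9, 2152 (1913 left).
+365 (one year) → Nov 9, 2153 (1548 left).
+365 (one year) → Nov 9, 2154 (1183 left).
+365 (one year) → Nov 9, 2155 (818 left).
+366 (one year; includes Feb 29, 2156) → Nov 9, 2156 (452 left).
+365 (one year) → Nov 9, 2157 (87 left).
Nov has 30 days: +22 → Dec 1, 2157 (65 left).
Dec has 31 days: +31 → Jan 1, 2158 (34 left).
Jan has 31 days: +31 → Feb 1, 2158 (3 left).
+3 → Feb 4, 2158.

February 4, 2158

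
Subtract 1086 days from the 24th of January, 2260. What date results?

−365 (one year) → Jan 24, 2259 (721 left).
−365 (one year) → Jan 24, 2258 (356 left).
−24 → Dec 31, 2257 (end of Dec, 31 days; 332 left).
−31 → Nov 30, 2257 (end of Nov, 30 days; 301 left).
−30 → Oct 31, 2257 (end of Oct, 31 days; 271 left).
−31 → Sep 30, 2257 (end of Sep, 30 days; 240 left).
−30 → Aug 31, 2257 (end of Aug, 31 days; 210 left).
−31 → Jul 31, 2257 (end of Jul, 31 days; 179 left).
−31 → Jun 30, 2257 (end of Jun, 30 days; 148 left).
−30 → May 31, 2257 (end of May, 31 days; 118 left).
−31 → Apr 30, 2257 (end of Apr, 30 days; 87 left).
−30 → Mar 31, 2257 (end of Mar, 31 days; 57 left).
−31 → Feb 28, 2257 (end of Feb, 28 days; 26 left).
−26 → Feb 2, 2257.

February 2, 2257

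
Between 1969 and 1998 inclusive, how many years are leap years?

7

Multiples of 4 in [1969,1998]: 7.
Of those, multiples of 100: 0 (not leap unless ÷400).
Multiples of 400: 0.
Leap years = 7 − 0 + 0 = 7.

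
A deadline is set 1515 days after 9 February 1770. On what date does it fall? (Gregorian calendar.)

+365 (one year) → Feb 9, 1771 (1150 left).
+365 (one year) → Feb 9, 1772 (785 left).
+366 (one year; includes Feb 29, 1772) → Feb 9, 1773 (419 left).
+365 (one year) → Feb 9, 1774 (54 left).
Feb has 28 days: +20 → Mar 1, 1774 (34 left).
Mar has 31 days: +31 → Apr 1, 1774 (3 left).
+3 → Apr 4, 1774.

April 4, 1774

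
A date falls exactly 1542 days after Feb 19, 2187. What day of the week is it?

Wednesday

First find the weekday of Feb 19, 2187. Doomsday rule: the anchor day for the 2100s is Sunday. For year 87: 87÷12 = 7 r 3, and 3÷4 = 0, so 7+3+0 = 10.
Sunday + 10 ≡ Wednesday — that's 2187's doomsday.
In February the doomsday date is Feb 28 (2187 is not a leap year).
Feb 19 is 9 days before Feb 28; 9 mod 7 = 2, so Wednesday − 2 = Monday.
1542 mod 7 = 2, so 1542 days after a Monday is Monday + 2 = Wednesday.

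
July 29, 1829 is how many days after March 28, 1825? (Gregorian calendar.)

1584

Mar 28, 1825 → Mar 28, 1826: 365 days.
Mar 28, 1826 → Mar 28, 1827: 365 days.
Mar 28, 1827 → Mar 28, 1828: 366 days (Feb 29, 1828 is in that span).
Mar 28, 1828 → Mar 28, 1829: 365 days.
Mar 28, 1829 → Apr 28, 1829: 31 days (March has 31).
Apr 28, 1829 → May 28, 1829: 30 days (April has 30).
May 28, 1829 → Jun 28, 1829: 31 days (May has 31).
Jun 28, 1829 → Jul 28, 1829: 30 days (June has 30).
Jul 28, 1829 → Jul 29, 1829: 1 days.
Total: 1584 days.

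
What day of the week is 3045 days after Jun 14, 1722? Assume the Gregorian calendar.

First find the weekday of Jun 14, 1722. Doomsday rule: the anchor day for the 1700s is Sunday. For year 22: 22÷12 = 1 r 10, and 10÷4 = 2, so 1+10+2 = 13.
Sunday + 13 ≡ Saturday — that's 1722's doomsday.
In June the doomsday date is Jun 6.
Jun 14 is 8 days after Jun 6; 8 mod 7 = 1, so Saturday + 1 = Sunday.
3045 mod 7 = 0, so 3045 days after a Sunday is Sunday + 0 = Sunday.

Sunday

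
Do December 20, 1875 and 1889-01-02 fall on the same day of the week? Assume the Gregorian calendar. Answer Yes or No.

No

From Dec 20, 1875 to Jan 2, 1889 is 4762 days.
4762 mod 7 = 2, so they are different weekdays.
(Dec 20, 1875 is a Monday; Jan 2, 1889 is a Wednesday.)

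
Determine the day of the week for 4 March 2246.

Wednesday

January 1, 2246 is a Thursday.
Jan 1, 2246 → Feb 1, 2246: 31 days (January has 31).
Feb 1, 2246 → Mar 1, 2246: 28 days (February has 28).
Mar 1, 2246 → Mar 4, 2246: 3 days.
Total: 62 days.
62 mod 7 = 6, so Thursday + 6 = Wednesday.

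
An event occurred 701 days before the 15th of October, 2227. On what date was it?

November 13, 2225

−365 (one year) → Oct 15, 2226 (336 left).
−15 → Sep 30, 2226 (end of Sep, 30 days; 321 left).
−30 → Aug 31, 2226 (end of Aug, 31 days; 291 left).
−31 → Jul 31, 2226 (end of Jul, 31 days; 260 left).
−31 → Jun 30, 2226 (end of Jun, 30 days; 229 left).
−30 → May 31, 2226 (end of May, 31 days; 199 left).
−31 → Apr 30, 2226 (end of Apr, 30 days; 168 left).
−30 → Mar 31, 2226 (end of Mar, 31 days; 138 left).
−31 → Feb 28, 2226 (end of Feb, 28 days; 107 left).
−28 → Jan 31, 2226 (end of Jan, 31 days; 79 left).
−31 → Dec 31, 2225 (end of Dec, 31 days; 48 left).
−31 → Nov 30, 2225 (end of Nov, 30 days; 17 left).
−17 → Nov 13, 2225.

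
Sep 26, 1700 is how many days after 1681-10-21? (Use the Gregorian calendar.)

6914

Oct 21, 1681 → Oct 21, 1682: 365 days.
Oct 21, 1682 → Oct 21, 1683: 365 days.
Oct 21, 1683 → Oct 21, 1684: 366 days (Feb 29, 1684 is in that span).
Oct 21, 1684 → Oct 21, 1685: 365 days.
Oct 21, 1685 → Oct 21, 1686: 365 days.
Oct 21, 1686 → Oct 21, 1687: 365 days.
Oct 21, 1687 → Oct 21, 1688: 366 days (Feb 29, 1688 is in that span).
Oct 21, 1688 → Oct 21, 1689: 365 days.
Oct 21, 1689 → Oct 21, 1690: 365 days.
Oct 21, 1690 → Oct 21, 1691: 365 days.
Oct 21, 1691 → Oct 21, 1692: 366 days (Feb 29, 1692 is in that span).
Oct 21, 1692 → Oct 21, 1693: 365 days.
Oct 21, 1693 → Oct 21, 1694: 365 days.
Oct 21, 1694 → Oct 21, 1695: 365 days.
Oct 21, 1695 → Oct 21, 1696: 366 days (Feb 29, 1696 is in that span).
Oct 21, 1696 → Oct 21, 1697: 365 days.
Oct 21, 1697 → Oct 21, 1698: 365 days.
Oct 21, 1698 → Oct 21, 1699: 365 days.
Oct 21, 1699 → Nov 21, 1699: 31 days (October has 31).
Nov 21, 1699 → Dec 21, 1699: 30 days (November has 30).
Dec 21, 1699 → Jan 21, 1700: 31 days (December has 31).
Jan 21, 1700 → Feb 21, 1700: 31 days (January has 31).
Feb 21, 1700 → Mar 21, 1700: 28 days (February has 28).
Mar 21, 1700 → Apr 21, 1700: 31 days (March has 31).
Apr 21, 1700 → May 21, 1700: 30 days (April has 30).
May 21, 1700 → Jun 21, 1700: 31 days (May has 31).
Jun 21, 1700 → Jul 21, 1700: 30 days (June has 30).
Jul 21, 1700 → Aug 21, 1700: 31 days (July has 31).
Aug 21, 1700 → Sep 21, 1700: 31 days (August has 31).
Sep 21, 1700 → Sep 26, 1700: 5 days.
Total: 6914 days.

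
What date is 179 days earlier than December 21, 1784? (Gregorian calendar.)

−21 → Nov 30, 1784 (end of Nov, 30 days; 158 left).
−30 → Oct 31, 1784 (end of Oct, 31 days; 128 left).
−31 → Sep 30, 1784 (end of Sep, 30 days; 97 left).
−30 → Aug 31, 1784 (end of Aug, 31 days; 67 left).
−31 → Jul 31, 1784 (end of Jul, 31 days; 36 left).
−31 → Jun 30, 1784 (end of Jun, 30 days; 5 left).
−5 → Jun 25, 1784.

June 25, 1784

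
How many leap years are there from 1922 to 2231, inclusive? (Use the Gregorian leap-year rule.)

75

Multiples of 4 in [1922,2231]: 77.
Of those, multiples of 100: 3 (not leap unless ÷400).
Multiples of 400: 1.
Leap years = 77 − 3 + 1 = 75.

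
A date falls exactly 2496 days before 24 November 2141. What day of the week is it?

First find the weekday of Nov 24, 2141. Doomsday rule: the anchor day for the 2100s is Sunday. For year 41: 41÷12 = 3 r 5, and 5÷4 = 1, so 3+5+1 = 9.
Sunday + 9 ≡ Tuesday — that's 2141's doomsday.
In November the doomsday date is Nov 7.
Nov 24 is 17 days after Nov 7; 17 mod 7 = 3, so Tuesday + 3 = Friday.
2496 mod 7 = 4, so 2496 days before a Friday is Friday − 4 = Monday.

Monday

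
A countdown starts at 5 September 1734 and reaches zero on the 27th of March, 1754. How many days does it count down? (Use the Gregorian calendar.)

7143

Sep 5, 1734 → Sep 5, 1735: 365 days.
Sep 5, 1735 → Sep 5, 1736: 366 days (Feb 29, 1736 is in that span).
Sep 5, 1736 → Sep 5, 1737: 365 days.
Sep 5, 1737 → Sep 5, 1738: 365 days.
Sep 5, 1738 → Sep 5, 1739: 365 days.
Sep 5, 1739 → Sep 5, 1740: 366 days (Feb 29, 1740 is in that span).
Sep 5, 1740 → Sep 5, 1741: 365 days.
Sep 5, 1741 → Sep 5, 1742: 365 days.
Sep 5, 1742 → Sep 5, 1743: 365 days.
Sep 5, 1743 → Sep 5, 1744: 366 days (Feb 29, 1744 is in that span).
Sep 5, 1744 → Sep 5, 1745: 365 days.
Sep 5, 1745 → Sep 5, 1746: 365 days.
Sep 5, 1746 → Sep 5, 1747: 365 days.
Sep 5, 1747 → Sep 5, 1748: 366 days (Feb 29, 1748 is in that span).
Sep 5, 1748 → Sep 5, 1749: 365 days.
Sep 5, 1749 → Sep 5, 1750: 365 days.
Sep 5, 1750 → Sep 5, 1751: 365 days.
Sep 5, 1751 → Sep 5, 1752: 366 days (Feb 29, 1752 is in that span).
Sep 5, 1752 → Sep 5, 1753: 365 days.
Sep 5, 1753 → Oct 5, 1753: 30 days (September has 30).
Oct 5, 1753 → Nov 5, 1753: 31 days (October has 31).
Nov 5, 1753 → Dec 5, 1753: 30 days (November has 30).
Dec 5, 1753 → Jan 5, 1754: 31 days (December has 31).
Jan 5, 1754 → Feb 5, 1754: 31 days (January has 31).
Feb 5, 1754 → Mar 5, 1754: 28 days (February has 28).
Mar 5, 1754 → Mar 27, 1754: 22 days.
Total: 7143 days.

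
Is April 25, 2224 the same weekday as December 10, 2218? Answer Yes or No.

No

From Dec 10, 2218 to Apr 25, 2224 is 1963 days.
1963 mod 7 = 3, so they are different weekdays.
(Dec 10, 2218 is a Thursday; Apr 25, 2224 is a Sunday.)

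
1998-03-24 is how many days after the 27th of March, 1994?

Mar 27, 1994 → Mar 27, 1995: 365 days.
Mar 27, 1995 → Mar 27, 1996: 366 days (Feb 29, 1996 is in that span).
Mar 27, 1996 → Mar 27, 1997: 365 days.
Mar 27, 1997 → Apr 27, 1997: 31 days (March has 31).
Apr 27, 1997 → May 27, 1997: 30 days (April has 30).
May 27, 1997 → Jun 27, 1997: 31 days (May has 31).
Jun 27, 1997 → Jul 27, 1997: 30 days (June has 30).
Jul 27, 1997 → Aug 27, 1997: 31 days (July has 31).
Aug 27, 1997 → Sep 27, 1997: 31 days (August has 31).
Sep 27, 1997 → Oct 27, 1997: 30 days (September has 30).
Oct 27, 1997 → Nov 27, 1997: 31 days (October has 31).
Nov 27, 1997 → Dec 27, 1997: 30 days (November has 30).
Dec 27, 1997 → Jan 27, 1998: 31 days (December has 31).
Jan 27, 1998 → Feb 27, 1998: 31 days (January has 31).
Feb 27, 1998 → Mar 24, 1998: 25 days.
Total: 1458 days.

1458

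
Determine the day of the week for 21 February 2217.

Friday

Doomsday rule: the anchor day for the 2200s is Friday. For year 17: 17÷12 = 1 r 5, and 5÷4 = 1, so 1+5+1 = 7.
Friday + 7 ≡ Friday — that's 2217's doomsday.
In February the doomsday date is Feb 28 (2217 is not a leap year).
Feb 21 is 7 days before Feb 28; 7 mod 7 = 0, so Friday − 0 = Friday.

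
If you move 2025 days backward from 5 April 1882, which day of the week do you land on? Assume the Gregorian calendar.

Apr 5, 1882 is a Wednesday.
2025 mod 7 = 2, so 2025 days before a Wednesday is Wednesday − 2 = Monday.

Monday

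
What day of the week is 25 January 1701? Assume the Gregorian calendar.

Doomsday rule: the anchor day for the 1700s is Sunday. For year 01: 1÷12 = 0 r 1, and 1÷4 = 0, so 0+1+0 = 1.
Sunday + 1 ≡ Monday — that's 1701's doomsday.
In January the doomsday date is Jan 3 (1701 is not a leap year).
Jan 25 is 22 days after Jan 3; 22 mod 7 = 1, so Monday + 1 = Tuesday.

Tuesday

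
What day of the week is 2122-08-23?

Sunday

Doomsday rule: the anchor day for the 2100s is Sunday. For year 22: 22÷12 = 1 r 10, and 10÷4 = 2, so 1+10+2 = 13.
Sunday + 13 ≡ Saturday — that's 2122's doomsday.
In August the doomsday date is Aug 8.
Aug 23 is 15 days after Aug 8; 15 mod 7 = 1, so Saturday + 1 = Sunday.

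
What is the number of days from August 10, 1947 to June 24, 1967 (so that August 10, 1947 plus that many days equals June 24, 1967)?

Aug 10, 1947 → Aug 10, 1948: 366 days (Feb 29, 1948 is in that span).
Aug 10, 1948 → Aug 10, 1949: 365 days.
Aug 10, 1949 → Aug 10, 1950: 365 days.
Aug 10, 1950 → Aug 10, 1951: 365 days.
Aug 10, 1951 → Aug 10, 1952: 366 days (Feb 29, 1952 is in that span).
Aug 10, 1952 → Aug 10, 1953: 365 days.
Aug 10, 1953 → Aug 10, 1954: 365 days.
Aug 10, 1954 → Aug 10, 1955: 365 days.
Aug 10, 1955 → Aug 10, 1956: 366 days (Feb 29, 1956 is in that span).
Aug 10, 1956 → Aug 10, 1957: 365 days.
Aug 10, 1957 → Aug 10, 1958: 365 days.
Aug 10, 1958 → Aug 10, 1959: 365 days.
Aug 10, 1959 → Aug 10, 1960: 366 days (Feb 29, 1960 is in that span).
Aug 10, 1960 → Aug 10, 1961: 365 days.
Aug 10, 1961 → Aug 10, 1962: 365 days.
Aug 10, 1962 → Aug 10, 1963: 365 days.
Aug 10, 1963 → Aug 10, 1964: 366 days (Feb 29, 1964 is in that span).
Aug 10, 1964 → Aug 10, 1965: 365 days.
Aug 10, 1965 → Aug 10, 1966: 365 days.
Aug 10, 1966 → Sep 10, 1966: 31 days (August has 31).
Sep 10, 1966 → Oct 10, 1966: 30 days (September has 30).
Oct 10, 1966 → Nov 10, 1966: 31 days (October has 31).
Nov 10, 1966 → Dec 10, 1966: 30 days (November has 30).
Dec 10, 1966 → Jan 10, 1967: 31 days (December has 31).
Jan 10, 1967 → Feb 10, 1967: 31 days (January has 31).
Feb 10, 1967 → Mar 10, 1967: 28 days (February has 28).
Mar 10, 1967 → Apr 10, 1967: 31 days (March has 31).
Apr 10, 1967 → May 10, 1967: 30 days (April has 30).
May 10, 1967 → Jun 10, 1967: 31 days (May has 31).
Jun 10, 1967 → Jun 24, 1967: 14 days.
Total: 7258 days.

7258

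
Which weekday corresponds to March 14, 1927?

Doomsday rule: the anchor day for the 1900s is Wednesday. For year 27: 27÷12 = 2 r 3, and 3÷4 = 0, so 2+3+0 = 5.
Wednesday + 5 ≡ Monday — that's 1927's doomsday.
In March the doomsday date is Mar 14.
Mar 14 is the doomsday itself: Monday.

Monday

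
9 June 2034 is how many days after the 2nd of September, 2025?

Sep 2, 2025 → Sep 2, 2026: 365 days.
Sep 2, 2026 → Sep 2, 2027: 365 days.
Sep 2, 2027 → Sep 2, 2028: 366 days (Feb 29, 2028 is in that span).
Sep 2, 2028 → Sep 2, 2029: 365 days.
Sep 2, 2029 → Sep 2, 2030: 365 days.
Sep 2, 2030 → Sep 2, 2031: 365 days.
Sep 2, 2031 → Sep 2, 2032: 366 days (Feb 29, 2032 is in that span).
Sep 2, 2032 → Sep 2, 2033: 365 days.
Sep 2, 2033 → Oct 2, 2033: 30 days (September has 30).
Oct 2, 2033 → Nov 2, 2033: 31 days (October has 31).
Nov 2, 2033 → Dec 2, 2033: 30 days (November has 30).
Dec 2, 2033 → Jan 2, 2034: 31 days (December has 31).
Jan 2, 2034 → Feb 2, 2034: 31 days (January has 31).
Feb 2, 2034 → Mar 2, 2034: 28 days (February has 28).
Mar 2, 2034 → Apr 2, 2034: 31 days (March has 31).
Apr 2, 2034 → May 2, 2034: 30 days (April has 30).
May 2, 2034 → Jun 2, 2034: 31 days (May has 31).
Jun 2, 2034 → Jun 9, 2034: 7 days.
Total: 3202 days.

3202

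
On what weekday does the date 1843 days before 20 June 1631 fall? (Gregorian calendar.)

First find the weekday of Jun 20, 1631. Doomsday rule: the anchor day for the 1600s is Tuesday. For year 31: 31÷12 = 2 r 7, and 7÷4 = 1, so 2+7+1 = 10.
Tuesday + 10 ≡ Friday — that's 1631's doomsday.
In June the doomsday date is Jun 6.
Jun 20 is 14 days after Jun 6; 14 mod 7 = 0, so Friday + 0 = Friday.
1843 mod 7 = 2, so 1843 days before a Friday is Friday − 2 = Wednesday.

Wednesday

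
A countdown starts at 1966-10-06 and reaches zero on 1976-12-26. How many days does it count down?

Oct 6, 1966 → Oct 6, 1967: 365 days.
Oct 6, 1967 → Oct 6, 1968: 366 days (Feb 29, 1968 is in that span).
Oct 6, 1968 → Oct 6, 1969: 365 days.
Oct 6, 1969 → Oct 6, 1970: 365 days.
Oct 6, 1970 → Oct 6, 1971: 365 days.
Oct 6, 1971 → Oct 6, 1972: 366 days (Feb 29, 1972 is in that span).
Oct 6, 1972 → Oct 6, 1973: 365 days.
Oct 6, 1973 → Oct 6, 1974: 365 days.
Oct 6, 1974 → Oct 6, 1975: 365 days.
Oct 6, 1975 → Oct 6, 1976: 366 days (Feb 29, 1976 is in that span).
Oct 6, 1976 → Nov 6, 1976: 31 days (October has 31).
Nov 6, 1976 → Dec 6, 1976: 30 days (November has 30).
Dec 6, 1976 → Dec 26, 1976: 20 days.
Total: 3734 days.

3734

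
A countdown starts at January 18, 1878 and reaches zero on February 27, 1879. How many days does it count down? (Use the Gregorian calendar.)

Jan 18, 1878 → Jan 18, 1879: 365 days.
Jan 18, 1879 → Feb 18, 1879: 31 days (January has 31).
Feb 18, 1879 → Feb 27, 1879: 9 days.
Total: 405 days.

405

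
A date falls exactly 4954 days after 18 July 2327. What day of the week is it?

First find the weekday of Jul 18, 2327. Doomsday rule: the anchor day for the 2300s is Wednesday. For year 27: 27÷12 = 2 r 3, and 3÷4 = 0, so 2+3+0 = 5.
Wednesday + 5 ≡ Monday — that's 2327's doomsday.
In July the doomsday date is Jul 11.
Jul 18 is 7 days after Jul 11; 7 mod 7 = 0, so Monday + 0 = Monday.
4954 mod 7 = 5, so 4954 days after a Monday is Monday + 5 = Saturday.

Saturday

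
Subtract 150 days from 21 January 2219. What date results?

August 24, 2218

−21 → Dec 31, 2218 (end of Dec, 31 days; 129 left).
−31 → Nov 30, 2218 (end of Nov, 30 days; 98 left).
−30 → Oct 31, 2218 (end of Oct, 31 days; 68 left).
−31 → Sep 30, 2218 (end of Sep, 30 days; 37 left).
−30 → Aug 31, 2218 (end of Aug, 31 days; 7 left).
−7 → Aug 24, 2218.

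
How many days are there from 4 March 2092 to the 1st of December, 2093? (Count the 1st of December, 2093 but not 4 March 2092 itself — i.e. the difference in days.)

637

Mar 4, 2092 → Mar 4, 2093: 365 days.
Mar 4, 2093 → Apr 4, 2093: 31 days (March has 31).
Apr 4, 2093 → May 4, 2093: 30 days (April has 30).
May 4, 2093 → Jun 4, 2093: 31 days (May has 31).
Jun 4, 2093 → Jul 4, 2093: 30 days (June has 30).
Jul 4, 2093 → Aug 4, 2093: 31 days (July has 31).
Aug 4, 2093 → Sep 4, 2093: 31 days (August has 31).
Sep 4, 2093 → Oct 4, 2093: 30 days (September has 30).
Oct 4, 2093 → Nov 4, 2093: 31 days (October has 31).
Nov 4, 2093 → Dec 1, 2093: 27 days.
Total: 637 days.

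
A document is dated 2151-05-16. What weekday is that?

Sunday

Doomsday rule: the anchor day for the 2100s is Sunday. For year 51: 51÷12 = 4 r 3, and 3÷4 = 0, so 4+3+0 = 7.
Sunday + 7 ≡ Sunday — that's 2151's doomsday.
In May the doomsday date is May 9.
May 16 is 7 days after May 9; 7 mod 7 = 0, so Sunday + 0 = Sunday.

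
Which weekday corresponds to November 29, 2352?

Saturday

Doomsday rule: the anchor day for the 2300s is Wednesday. For year 52: 52÷12 = 4 r 4, and 4÷4 = 1, so 4+4+1 = 9.
Wednesday + 9 ≡ Friday — that's 2352's doomsday.
In November the doomsday date is Nov 7.
Nov 29 is 22 days after Nov 7; 22 mod 7 = 1, so Friday + 1 = Saturday.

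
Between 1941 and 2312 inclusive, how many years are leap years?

Multiples of 4 in [1941,2312]: 93.
Of those, multiples of 100: 4 (not leap unless ÷400).
Multiples of 400: 1.
Leap years = 93 − 4 + 1 = 90.

90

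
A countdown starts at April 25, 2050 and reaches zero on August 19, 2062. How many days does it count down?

4499

Apr 25, 2050 → Apr 25, 2051: 365 days.
Apr 25, 2051 → Apr 25, 2052: 366 days (Feb 29, 2052 is in that span).
Apr 25, 2052 → Apr 25, 2053: 365 days.
Apr 25, 2053 → Apr 25, 2054: 365 days.
Apr 25, 2054 → Apr 25, 2055: 365 days.
Apr 25, 2055 → Apr 25, 2056: 366 days (Feb 29, 2056 is in that span).
Apr 25, 2056 → Apr 25, 2057: 365 days.
Apr 25, 2057 → Apr 25, 2058: 365 days.
Apr 25, 2058 → Apr 25, 2059: 365 days.
Apr 25, 2059 → Apr 25, 2060: 366 days (Feb 29, 2060 is in that span).
Apr 25, 2060 → Apr 25, 2061: 365 days.
Apr 25, 2061 → Apr 25, 2062: 365 days.
Apr 25, 2062 → May 25, 2062: 30 days (April has 30).
May 25, 2062 → Jun 25, 2062: 31 days (May has 31).
Jun 25, 2062 → Jul 25, 2062: 30 days (June has 30).
Jul 25, 2062 → Aug 19, 2062: 25 days.
Total: 4499 days.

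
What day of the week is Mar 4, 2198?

Sunday

Doomsday rule: the anchor day for the 2100s is Sunday. For year 98: 98÷12 = 8 r 2, and 2÷4 = 0, so 8+2+0 = 10.
Sunday + 10 ≡ Wednesday — that's 2198's doomsday.
In March the doomsday date is Mar 14.
Mar 4 is 10 days before Mar 14; 10 mod 7 = 3, so Wednesday − 3 = Sunday.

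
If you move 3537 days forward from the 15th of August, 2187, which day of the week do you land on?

First find the weekday of Aug 15, 2187. Doomsday rule: the anchor day for the 2100s is Sunday. For year 87: 87÷12 = 7 r 3, and 3÷4 = 0, so 7+3+0 = 10.
Sunday + 10 ≡ Wednesday — that's 2187's doomsday.
In August the doomsday date is Aug 8.
Aug 15 is 7 days after Aug 8; 7 mod 7 = 0, so Wednesday + 0 = Wednesday.
3537 mod 7 = 2, so 3537 days after a Wednesday is Wednesday + 2 = Friday.

Friday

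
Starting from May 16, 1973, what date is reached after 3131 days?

+365 (one year) → May 16, 1974 (2766 left).
+365 (one year) → May 16, 1975 (2401 left).
+366 (one year; includes Feb 29, 1976) → May 16, 1976 (2035 left).
+365 (one year) → May 16, 1977 (1670 left).
+365 (one year) → May 16, 1978 (1305 left).
+365 (one year) → May 16, 1979 (940 left).
+366 (one year; includes Feb 29, 1980) → May 16, 1980 (574 left).
+365 (one year) → May 16, 1981 (209 left).
May has 31 days: +16 → Jun 1, 1981 (193 left).
Jun has 30 days: +30 → Jul 1, 1981 (163 left).
Jul has 31 days: +31 → Aug 1, 1981 (132 left).
Aug has 31 days: +31 → Sep 1, 1981 (101 left).
Sep has 30 days: +30 → Oct 1, 1981 (71 left).
Oct has 31 days: +31 → Nov 1, 1981 (40 left).
Nov has 30 days: +30 → Dec 1, 1981 (10 left).
+10 → Dec 11, 1981.

December 11, 1981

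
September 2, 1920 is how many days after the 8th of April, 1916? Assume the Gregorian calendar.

Apr 8, 1916 → Apr 8, 1917: 365 days.
Apr 8, 1917 → Apr 8, 1918: 365 days.
Apr 8, 1918 → Apr 8, 1919: 365 days.
Apr 8, 1919 → Apr 8, 1920: 366 days (Feb 29, 1920 is in that span).
Apr 8, 1920 → May 8, 1920: 30 days (April has 30).
May 8, 1920 → Jun 8, 1920: 31 days (May has 31).
Jun 8, 1920 → Jul 8, 1920: 30 days (June has 30).
Jul 8, 1920 → Aug 8, 1920: 31 days (July has 31).
Aug 8, 1920 → Sep 2, 1920: 25 days.
Total: 1608 days.

1608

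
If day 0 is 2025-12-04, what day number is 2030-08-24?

Dec 4, 2025 → Dec 4, 2026: 365 days.
Dec 4, 2026 → Dec 4, 2027: 365 days.
Dec 4, 2027 → Dec 4, 2028: 366 days (Feb 29, 2028 is in that span).
Dec 4, 2028 → Dec 4, 2029: 365 days.
Dec 4, 2029 → Jan 4, 2030: 31 days (December has 31).
Jan 4, 2030 → Feb 4, 2030: 31 days (January has 31).
Feb 4, 2030 → Mar 4, 2030: 28 days (February has 28).
Mar 4, 2030 → Apr 4, 2030: 31 days (March has 31).
Apr 4, 2030 → May 4, 2030: 30 days (April has 30).
May 4, 2030 → Jun 4, 2030: 31 days (May has 31).
Jun 4, 2030 → Jul 4, 2030: 30 days (June has 30).
Jul 4, 2030 → Aug 4, 2030: 31 days (July has 31).
Aug 4, 2030 → Aug 24, 2030: 20 days.
Total: 1724 days.

1724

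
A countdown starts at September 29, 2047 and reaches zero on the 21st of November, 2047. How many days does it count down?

53

Sep 29, 2047 → Oct 29, 2047: 30 days (September has 30).
Oct 29, 2047 → Nov 21, 2047: 23 days.
Total: 53 days.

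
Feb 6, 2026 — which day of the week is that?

January 1, 2026 is a Thursday.
Jan 1, 2026 → Feb 1, 2026: 31 days (January has 31).
Feb 1, 2026 → Feb 6, 2026: 5 days.
Total: 36 days.
36 mod 7 = 1, so Thursday + 1 = Friday.

Friday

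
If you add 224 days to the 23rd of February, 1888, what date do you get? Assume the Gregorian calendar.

Feb has 29 days: +7 → Mar 1, 1888 (217 left).
Mar has 31 days: +31 → Apr 1, 1888 (186 left).
Apr has 30 days: +30 → May 1, 1888 (156 left).
May has 31 days: +31 → Jun 1, 1888 (125 left).
Jun has 30 days: +30 → Jul 1, 1888 (95 left).
Jul has 31 days: +31 → Aug 1, 1888 (64 left).
Aug has 31 days: +31 → Sep 1, 1888 (33 left).
Sep has 30 days: +30 → Oct 1, 1888 (3 left).
+3 → Oct 4, 1888.

October 4, 1888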